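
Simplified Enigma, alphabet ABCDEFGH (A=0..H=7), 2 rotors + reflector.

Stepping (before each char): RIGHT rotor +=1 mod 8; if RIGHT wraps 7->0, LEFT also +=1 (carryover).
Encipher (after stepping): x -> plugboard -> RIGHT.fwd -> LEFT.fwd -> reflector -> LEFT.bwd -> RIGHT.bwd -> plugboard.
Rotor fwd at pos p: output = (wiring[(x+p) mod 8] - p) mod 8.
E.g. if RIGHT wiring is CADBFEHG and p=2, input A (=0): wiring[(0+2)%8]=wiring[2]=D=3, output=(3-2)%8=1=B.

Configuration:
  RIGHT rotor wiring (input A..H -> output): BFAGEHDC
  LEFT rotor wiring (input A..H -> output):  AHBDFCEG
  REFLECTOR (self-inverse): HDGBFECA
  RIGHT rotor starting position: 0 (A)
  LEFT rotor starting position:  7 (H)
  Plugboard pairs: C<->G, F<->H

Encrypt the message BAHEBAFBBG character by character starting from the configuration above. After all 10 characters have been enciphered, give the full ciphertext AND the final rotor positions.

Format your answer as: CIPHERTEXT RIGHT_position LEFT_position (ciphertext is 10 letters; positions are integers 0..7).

Answer: AEBBCGEHGF 2 0

Derivation:
Char 1 ('B'): step: R->1, L=7; B->plug->B->R->H->L->F->refl->E->L'->E->R'->A->plug->A
Char 2 ('A'): step: R->2, L=7; A->plug->A->R->G->L->D->refl->B->L'->B->R'->E->plug->E
Char 3 ('H'): step: R->3, L=7; H->plug->F->R->G->L->D->refl->B->L'->B->R'->B->plug->B
Char 4 ('E'): step: R->4, L=7; E->plug->E->R->F->L->G->refl->C->L'->D->R'->B->plug->B
Char 5 ('B'): step: R->5, L=7; B->plug->B->R->G->L->D->refl->B->L'->B->R'->G->plug->C
Char 6 ('A'): step: R->6, L=7; A->plug->A->R->F->L->G->refl->C->L'->D->R'->C->plug->G
Char 7 ('F'): step: R->7, L=7; F->plug->H->R->E->L->E->refl->F->L'->H->R'->E->plug->E
Char 8 ('B'): step: R->0, L->0 (L advanced); B->plug->B->R->F->L->C->refl->G->L'->H->R'->F->plug->H
Char 9 ('B'): step: R->1, L=0; B->plug->B->R->H->L->G->refl->C->L'->F->R'->C->plug->G
Char 10 ('G'): step: R->2, L=0; G->plug->C->R->C->L->B->refl->D->L'->D->R'->H->plug->F
Final: ciphertext=AEBBCGEHGF, RIGHT=2, LEFT=0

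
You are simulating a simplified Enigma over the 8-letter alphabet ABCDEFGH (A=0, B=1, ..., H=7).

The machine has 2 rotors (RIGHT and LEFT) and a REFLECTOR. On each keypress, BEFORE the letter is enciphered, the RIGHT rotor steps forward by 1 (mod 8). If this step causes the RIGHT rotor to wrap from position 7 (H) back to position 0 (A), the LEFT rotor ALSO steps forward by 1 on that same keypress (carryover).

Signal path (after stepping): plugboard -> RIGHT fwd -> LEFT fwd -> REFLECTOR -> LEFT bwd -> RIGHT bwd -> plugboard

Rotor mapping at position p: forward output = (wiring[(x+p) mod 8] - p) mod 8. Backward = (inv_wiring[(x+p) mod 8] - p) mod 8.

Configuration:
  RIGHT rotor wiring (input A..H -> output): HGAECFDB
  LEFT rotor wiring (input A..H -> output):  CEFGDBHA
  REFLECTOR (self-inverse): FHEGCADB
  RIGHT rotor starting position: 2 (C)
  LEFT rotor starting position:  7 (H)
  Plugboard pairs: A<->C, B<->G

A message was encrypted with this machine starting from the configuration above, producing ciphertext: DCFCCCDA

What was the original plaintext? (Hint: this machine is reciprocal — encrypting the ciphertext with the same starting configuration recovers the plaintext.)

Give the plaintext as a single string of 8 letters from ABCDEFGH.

Char 1 ('D'): step: R->3, L=7; D->plug->D->R->A->L->B->refl->H->L'->E->R'->F->plug->F
Char 2 ('C'): step: R->4, L=7; C->plug->A->R->G->L->C->refl->E->L'->F->R'->D->plug->D
Char 3 ('F'): step: R->5, L=7; F->plug->F->R->D->L->G->refl->D->L'->B->R'->E->plug->E
Char 4 ('C'): step: R->6, L=7; C->plug->A->R->F->L->E->refl->C->L'->G->R'->F->plug->F
Char 5 ('C'): step: R->7, L=7; C->plug->A->R->C->L->F->refl->A->L'->H->R'->C->plug->A
Char 6 ('C'): step: R->0, L->0 (L advanced); C->plug->A->R->H->L->A->refl->F->L'->C->R'->E->plug->E
Char 7 ('D'): step: R->1, L=0; D->plug->D->R->B->L->E->refl->C->L'->A->R'->G->plug->B
Char 8 ('A'): step: R->2, L=0; A->plug->C->R->A->L->C->refl->E->L'->B->R'->E->plug->E

Answer: FDEFAEBE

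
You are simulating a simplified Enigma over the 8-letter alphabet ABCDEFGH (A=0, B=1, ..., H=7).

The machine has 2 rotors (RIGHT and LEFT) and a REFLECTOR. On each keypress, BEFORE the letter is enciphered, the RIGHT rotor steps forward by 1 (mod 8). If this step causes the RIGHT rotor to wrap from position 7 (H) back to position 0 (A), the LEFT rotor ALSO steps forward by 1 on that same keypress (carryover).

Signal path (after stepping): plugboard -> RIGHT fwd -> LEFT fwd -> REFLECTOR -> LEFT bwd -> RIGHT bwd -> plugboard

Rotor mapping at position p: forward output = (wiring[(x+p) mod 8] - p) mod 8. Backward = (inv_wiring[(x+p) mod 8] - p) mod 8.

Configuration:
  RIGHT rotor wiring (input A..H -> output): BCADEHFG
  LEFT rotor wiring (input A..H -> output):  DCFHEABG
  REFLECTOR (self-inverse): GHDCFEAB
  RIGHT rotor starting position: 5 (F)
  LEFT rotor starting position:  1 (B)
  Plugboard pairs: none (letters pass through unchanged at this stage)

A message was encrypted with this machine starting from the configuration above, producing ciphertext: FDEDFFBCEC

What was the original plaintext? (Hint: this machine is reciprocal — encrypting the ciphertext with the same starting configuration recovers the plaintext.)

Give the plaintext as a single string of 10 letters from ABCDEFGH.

Answer: EHHBACHEBA

Derivation:
Char 1 ('F'): step: R->6, L=1; F->plug->F->R->F->L->A->refl->G->L'->C->R'->E->plug->E
Char 2 ('D'): step: R->7, L=1; D->plug->D->R->B->L->E->refl->F->L'->G->R'->H->plug->H
Char 3 ('E'): step: R->0, L->2 (L advanced); E->plug->E->R->E->L->H->refl->B->L'->G->R'->H->plug->H
Char 4 ('D'): step: R->1, L=2; D->plug->D->R->D->L->G->refl->A->L'->H->R'->B->plug->B
Char 5 ('F'): step: R->2, L=2; F->plug->F->R->E->L->H->refl->B->L'->G->R'->A->plug->A
Char 6 ('F'): step: R->3, L=2; F->plug->F->R->G->L->B->refl->H->L'->E->R'->C->plug->C
Char 7 ('B'): step: R->4, L=2; B->plug->B->R->D->L->G->refl->A->L'->H->R'->H->plug->H
Char 8 ('C'): step: R->5, L=2; C->plug->C->R->B->L->F->refl->E->L'->F->R'->E->plug->E
Char 9 ('E'): step: R->6, L=2; E->plug->E->R->C->L->C->refl->D->L'->A->R'->B->plug->B
Char 10 ('C'): step: R->7, L=2; C->plug->C->R->D->L->G->refl->A->L'->H->R'->A->plug->A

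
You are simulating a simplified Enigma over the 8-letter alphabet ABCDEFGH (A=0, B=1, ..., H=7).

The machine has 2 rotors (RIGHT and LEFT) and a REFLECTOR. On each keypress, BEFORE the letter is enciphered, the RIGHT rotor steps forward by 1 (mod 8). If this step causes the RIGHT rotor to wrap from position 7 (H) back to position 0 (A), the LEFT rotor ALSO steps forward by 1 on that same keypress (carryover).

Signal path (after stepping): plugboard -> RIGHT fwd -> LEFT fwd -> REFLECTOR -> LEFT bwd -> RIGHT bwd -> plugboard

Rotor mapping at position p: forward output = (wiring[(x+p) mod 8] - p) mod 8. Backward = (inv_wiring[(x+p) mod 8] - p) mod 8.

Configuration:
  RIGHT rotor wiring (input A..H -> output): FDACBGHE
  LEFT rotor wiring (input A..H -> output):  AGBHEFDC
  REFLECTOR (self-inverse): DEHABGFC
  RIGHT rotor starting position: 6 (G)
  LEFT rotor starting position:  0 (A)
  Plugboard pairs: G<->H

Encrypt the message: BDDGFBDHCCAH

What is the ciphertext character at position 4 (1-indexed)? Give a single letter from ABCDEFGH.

Char 1 ('B'): step: R->7, L=0; B->plug->B->R->G->L->D->refl->A->L'->A->R'->H->plug->G
Char 2 ('D'): step: R->0, L->1 (L advanced); D->plug->D->R->C->L->G->refl->F->L'->A->R'->C->plug->C
Char 3 ('D'): step: R->1, L=1; D->plug->D->R->A->L->F->refl->G->L'->C->R'->A->plug->A
Char 4 ('G'): step: R->2, L=1; G->plug->H->R->B->L->A->refl->D->L'->D->R'->G->plug->H

H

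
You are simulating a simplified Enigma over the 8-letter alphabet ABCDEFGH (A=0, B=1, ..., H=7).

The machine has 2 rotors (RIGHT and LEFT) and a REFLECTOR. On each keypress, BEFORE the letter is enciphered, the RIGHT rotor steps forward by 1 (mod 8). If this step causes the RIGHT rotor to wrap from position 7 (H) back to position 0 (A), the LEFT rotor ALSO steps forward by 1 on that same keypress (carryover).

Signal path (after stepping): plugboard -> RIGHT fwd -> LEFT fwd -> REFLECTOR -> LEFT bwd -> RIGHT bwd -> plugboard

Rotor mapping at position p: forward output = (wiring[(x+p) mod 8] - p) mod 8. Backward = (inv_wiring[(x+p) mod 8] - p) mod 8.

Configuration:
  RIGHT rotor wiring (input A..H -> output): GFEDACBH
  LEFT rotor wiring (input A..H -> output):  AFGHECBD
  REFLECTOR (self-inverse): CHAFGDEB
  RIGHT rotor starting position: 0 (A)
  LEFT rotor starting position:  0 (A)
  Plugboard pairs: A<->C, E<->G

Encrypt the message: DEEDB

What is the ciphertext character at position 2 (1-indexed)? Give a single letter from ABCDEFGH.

Char 1 ('D'): step: R->1, L=0; D->plug->D->R->H->L->D->refl->F->L'->B->R'->E->plug->G
Char 2 ('E'): step: R->2, L=0; E->plug->G->R->E->L->E->refl->G->L'->C->R'->A->plug->C

C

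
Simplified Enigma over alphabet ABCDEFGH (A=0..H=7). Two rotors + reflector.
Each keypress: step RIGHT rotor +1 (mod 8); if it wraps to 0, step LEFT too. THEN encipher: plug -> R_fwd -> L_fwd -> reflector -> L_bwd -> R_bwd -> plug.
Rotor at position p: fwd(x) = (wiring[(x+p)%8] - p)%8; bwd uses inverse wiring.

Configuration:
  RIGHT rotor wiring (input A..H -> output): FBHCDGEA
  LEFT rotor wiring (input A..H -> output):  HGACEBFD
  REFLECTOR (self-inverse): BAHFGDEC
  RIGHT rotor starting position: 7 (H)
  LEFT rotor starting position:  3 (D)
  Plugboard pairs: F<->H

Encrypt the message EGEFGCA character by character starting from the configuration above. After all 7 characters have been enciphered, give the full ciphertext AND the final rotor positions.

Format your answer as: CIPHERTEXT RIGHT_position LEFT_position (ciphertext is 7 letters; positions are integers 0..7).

Char 1 ('E'): step: R->0, L->4 (L advanced); E->plug->E->R->D->L->H->refl->C->L'->F->R'->A->plug->A
Char 2 ('G'): step: R->1, L=4; G->plug->G->R->H->L->G->refl->E->L'->G->R'->B->plug->B
Char 3 ('E'): step: R->2, L=4; E->plug->E->R->C->L->B->refl->A->L'->A->R'->B->plug->B
Char 4 ('F'): step: R->3, L=4; F->plug->H->R->E->L->D->refl->F->L'->B->R'->D->plug->D
Char 5 ('G'): step: R->4, L=4; G->plug->G->R->D->L->H->refl->C->L'->F->R'->F->plug->H
Char 6 ('C'): step: R->5, L=4; C->plug->C->R->D->L->H->refl->C->L'->F->R'->G->plug->G
Char 7 ('A'): step: R->6, L=4; A->plug->A->R->G->L->E->refl->G->L'->H->R'->C->plug->C
Final: ciphertext=ABBDHGC, RIGHT=6, LEFT=4

Answer: ABBDHGC 6 4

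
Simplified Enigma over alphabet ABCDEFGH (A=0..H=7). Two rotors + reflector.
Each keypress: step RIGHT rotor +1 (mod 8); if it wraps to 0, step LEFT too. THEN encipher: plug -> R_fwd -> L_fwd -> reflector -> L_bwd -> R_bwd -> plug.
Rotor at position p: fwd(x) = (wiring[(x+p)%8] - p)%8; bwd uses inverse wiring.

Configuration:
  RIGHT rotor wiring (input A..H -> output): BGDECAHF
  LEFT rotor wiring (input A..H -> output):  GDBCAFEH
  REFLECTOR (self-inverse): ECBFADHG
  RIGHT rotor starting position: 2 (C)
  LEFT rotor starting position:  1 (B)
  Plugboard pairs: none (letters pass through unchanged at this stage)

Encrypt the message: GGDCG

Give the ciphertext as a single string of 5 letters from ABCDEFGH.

Answer: FEEFD

Derivation:
Char 1 ('G'): step: R->3, L=1; G->plug->G->R->D->L->H->refl->G->L'->G->R'->F->plug->F
Char 2 ('G'): step: R->4, L=1; G->plug->G->R->H->L->F->refl->D->L'->F->R'->E->plug->E
Char 3 ('D'): step: R->5, L=1; D->plug->D->R->E->L->E->refl->A->L'->B->R'->E->plug->E
Char 4 ('C'): step: R->6, L=1; C->plug->C->R->D->L->H->refl->G->L'->G->R'->F->plug->F
Char 5 ('G'): step: R->7, L=1; G->plug->G->R->B->L->A->refl->E->L'->E->R'->D->plug->D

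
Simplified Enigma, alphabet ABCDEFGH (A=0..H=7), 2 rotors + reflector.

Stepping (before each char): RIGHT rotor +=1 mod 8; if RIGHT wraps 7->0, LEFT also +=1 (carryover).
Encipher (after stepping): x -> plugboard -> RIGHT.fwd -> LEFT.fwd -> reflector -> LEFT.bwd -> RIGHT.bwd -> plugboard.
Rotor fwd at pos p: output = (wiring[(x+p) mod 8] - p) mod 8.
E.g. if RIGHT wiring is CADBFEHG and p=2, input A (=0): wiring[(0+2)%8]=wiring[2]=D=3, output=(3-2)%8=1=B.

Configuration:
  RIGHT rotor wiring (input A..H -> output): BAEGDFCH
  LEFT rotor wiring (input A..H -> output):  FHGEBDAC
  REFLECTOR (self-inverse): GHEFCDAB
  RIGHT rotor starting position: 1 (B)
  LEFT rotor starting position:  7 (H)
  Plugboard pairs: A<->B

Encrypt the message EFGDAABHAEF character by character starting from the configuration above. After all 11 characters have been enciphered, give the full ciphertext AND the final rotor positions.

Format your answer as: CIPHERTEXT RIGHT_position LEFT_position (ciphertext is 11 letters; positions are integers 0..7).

Answer: AGFBDCCCCHA 4 0

Derivation:
Char 1 ('E'): step: R->2, L=7; E->plug->E->R->A->L->D->refl->F->L'->E->R'->B->plug->A
Char 2 ('F'): step: R->3, L=7; F->plug->F->R->G->L->E->refl->C->L'->F->R'->G->plug->G
Char 3 ('G'): step: R->4, L=7; G->plug->G->R->A->L->D->refl->F->L'->E->R'->F->plug->F
Char 4 ('D'): step: R->5, L=7; D->plug->D->R->E->L->F->refl->D->L'->A->R'->A->plug->B
Char 5 ('A'): step: R->6, L=7; A->plug->B->R->B->L->G->refl->A->L'->C->R'->D->plug->D
Char 6 ('A'): step: R->7, L=7; A->plug->B->R->C->L->A->refl->G->L'->B->R'->C->plug->C
Char 7 ('B'): step: R->0, L->0 (L advanced); B->plug->A->R->B->L->H->refl->B->L'->E->R'->C->plug->C
Char 8 ('H'): step: R->1, L=0; H->plug->H->R->A->L->F->refl->D->L'->F->R'->C->plug->C
Char 9 ('A'): step: R->2, L=0; A->plug->B->R->E->L->B->refl->H->L'->B->R'->C->plug->C
Char 10 ('E'): step: R->3, L=0; E->plug->E->R->E->L->B->refl->H->L'->B->R'->H->plug->H
Char 11 ('F'): step: R->4, L=0; F->plug->F->R->E->L->B->refl->H->L'->B->R'->B->plug->A
Final: ciphertext=AGFBDCCCCHA, RIGHT=4, LEFT=0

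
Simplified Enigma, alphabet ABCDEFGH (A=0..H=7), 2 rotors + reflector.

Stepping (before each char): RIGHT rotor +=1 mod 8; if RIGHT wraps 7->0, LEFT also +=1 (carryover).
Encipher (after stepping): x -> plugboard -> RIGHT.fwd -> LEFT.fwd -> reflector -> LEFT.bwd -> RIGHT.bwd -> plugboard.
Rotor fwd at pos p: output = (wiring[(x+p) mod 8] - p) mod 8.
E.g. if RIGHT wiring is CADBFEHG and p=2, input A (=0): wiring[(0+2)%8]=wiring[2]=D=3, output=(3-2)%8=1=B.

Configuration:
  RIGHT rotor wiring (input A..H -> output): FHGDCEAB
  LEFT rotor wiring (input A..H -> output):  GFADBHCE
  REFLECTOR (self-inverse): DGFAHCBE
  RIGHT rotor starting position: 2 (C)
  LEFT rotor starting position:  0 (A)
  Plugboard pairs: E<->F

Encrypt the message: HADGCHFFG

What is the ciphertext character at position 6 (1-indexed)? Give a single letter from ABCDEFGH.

Char 1 ('H'): step: R->3, L=0; H->plug->H->R->D->L->D->refl->A->L'->C->R'->F->plug->E
Char 2 ('A'): step: R->4, L=0; A->plug->A->R->G->L->C->refl->F->L'->B->R'->E->plug->F
Char 3 ('D'): step: R->5, L=0; D->plug->D->R->A->L->G->refl->B->L'->E->R'->C->plug->C
Char 4 ('G'): step: R->6, L=0; G->plug->G->R->E->L->B->refl->G->L'->A->R'->E->plug->F
Char 5 ('C'): step: R->7, L=0; C->plug->C->R->A->L->G->refl->B->L'->E->R'->E->plug->F
Char 6 ('H'): step: R->0, L->1 (L advanced); H->plug->H->R->B->L->H->refl->E->L'->A->R'->G->plug->G

G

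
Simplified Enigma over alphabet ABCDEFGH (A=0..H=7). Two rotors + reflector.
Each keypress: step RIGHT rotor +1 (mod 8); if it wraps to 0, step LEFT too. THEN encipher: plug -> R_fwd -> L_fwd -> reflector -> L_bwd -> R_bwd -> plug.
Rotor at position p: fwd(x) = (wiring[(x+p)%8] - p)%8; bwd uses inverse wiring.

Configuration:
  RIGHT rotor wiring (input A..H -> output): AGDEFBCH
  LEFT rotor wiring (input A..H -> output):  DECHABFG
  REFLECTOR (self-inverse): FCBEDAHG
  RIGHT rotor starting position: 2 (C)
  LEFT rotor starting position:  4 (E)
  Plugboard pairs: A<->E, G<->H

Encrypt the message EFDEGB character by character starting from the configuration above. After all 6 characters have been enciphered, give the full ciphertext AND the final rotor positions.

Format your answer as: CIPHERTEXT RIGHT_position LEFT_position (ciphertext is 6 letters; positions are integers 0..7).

Char 1 ('E'): step: R->3, L=4; E->plug->A->R->B->L->F->refl->A->L'->F->R'->F->plug->F
Char 2 ('F'): step: R->4, L=4; F->plug->F->R->C->L->B->refl->C->L'->D->R'->D->plug->D
Char 3 ('D'): step: R->5, L=4; D->plug->D->R->D->L->C->refl->B->L'->C->R'->C->plug->C
Char 4 ('E'): step: R->6, L=4; E->plug->A->R->E->L->H->refl->G->L'->G->R'->F->plug->F
Char 5 ('G'): step: R->7, L=4; G->plug->H->R->D->L->C->refl->B->L'->C->R'->G->plug->H
Char 6 ('B'): step: R->0, L->5 (L advanced); B->plug->B->R->G->L->C->refl->B->L'->C->R'->G->plug->H
Final: ciphertext=FDCFHH, RIGHT=0, LEFT=5

Answer: FDCFHH 0 5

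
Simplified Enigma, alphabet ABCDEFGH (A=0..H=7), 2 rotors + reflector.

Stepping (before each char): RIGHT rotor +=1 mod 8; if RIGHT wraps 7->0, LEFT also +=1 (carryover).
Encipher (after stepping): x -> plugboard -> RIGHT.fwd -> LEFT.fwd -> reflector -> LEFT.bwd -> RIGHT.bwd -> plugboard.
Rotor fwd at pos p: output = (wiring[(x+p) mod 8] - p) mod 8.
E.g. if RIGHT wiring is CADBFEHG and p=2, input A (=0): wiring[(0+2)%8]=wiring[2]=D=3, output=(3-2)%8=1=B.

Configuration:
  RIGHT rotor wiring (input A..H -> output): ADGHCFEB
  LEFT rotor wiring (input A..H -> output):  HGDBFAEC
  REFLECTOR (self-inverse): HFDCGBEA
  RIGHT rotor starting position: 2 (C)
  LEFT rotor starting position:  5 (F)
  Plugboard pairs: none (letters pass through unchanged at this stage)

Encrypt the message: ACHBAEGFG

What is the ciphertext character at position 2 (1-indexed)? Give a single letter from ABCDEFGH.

Char 1 ('A'): step: R->3, L=5; A->plug->A->R->E->L->B->refl->F->L'->C->R'->C->plug->C
Char 2 ('C'): step: R->4, L=5; C->plug->C->R->A->L->D->refl->C->L'->D->R'->H->plug->H

H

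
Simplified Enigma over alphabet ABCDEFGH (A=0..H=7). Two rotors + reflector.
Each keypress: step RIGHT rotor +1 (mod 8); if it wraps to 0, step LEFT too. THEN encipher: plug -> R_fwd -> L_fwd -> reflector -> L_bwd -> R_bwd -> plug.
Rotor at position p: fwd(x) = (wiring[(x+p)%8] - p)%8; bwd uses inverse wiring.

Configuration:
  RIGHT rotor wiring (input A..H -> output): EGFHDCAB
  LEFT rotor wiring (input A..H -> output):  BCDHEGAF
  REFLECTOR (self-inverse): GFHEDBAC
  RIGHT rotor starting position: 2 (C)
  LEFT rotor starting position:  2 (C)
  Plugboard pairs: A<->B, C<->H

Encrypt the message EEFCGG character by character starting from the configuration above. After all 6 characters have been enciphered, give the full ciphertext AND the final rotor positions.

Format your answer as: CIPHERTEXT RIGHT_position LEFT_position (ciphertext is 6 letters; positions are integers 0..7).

Answer: CGEEAF 0 3

Derivation:
Char 1 ('E'): step: R->3, L=2; E->plug->E->R->G->L->H->refl->C->L'->C->R'->H->plug->C
Char 2 ('E'): step: R->4, L=2; E->plug->E->R->A->L->B->refl->F->L'->B->R'->G->plug->G
Char 3 ('F'): step: R->5, L=2; F->plug->F->R->A->L->B->refl->F->L'->B->R'->E->plug->E
Char 4 ('C'): step: R->6, L=2; C->plug->H->R->E->L->G->refl->A->L'->H->R'->E->plug->E
Char 5 ('G'): step: R->7, L=2; G->plug->G->R->D->L->E->refl->D->L'->F->R'->B->plug->A
Char 6 ('G'): step: R->0, L->3 (L advanced); G->plug->G->R->A->L->E->refl->D->L'->C->R'->F->plug->F
Final: ciphertext=CGEEAF, RIGHT=0, LEFT=3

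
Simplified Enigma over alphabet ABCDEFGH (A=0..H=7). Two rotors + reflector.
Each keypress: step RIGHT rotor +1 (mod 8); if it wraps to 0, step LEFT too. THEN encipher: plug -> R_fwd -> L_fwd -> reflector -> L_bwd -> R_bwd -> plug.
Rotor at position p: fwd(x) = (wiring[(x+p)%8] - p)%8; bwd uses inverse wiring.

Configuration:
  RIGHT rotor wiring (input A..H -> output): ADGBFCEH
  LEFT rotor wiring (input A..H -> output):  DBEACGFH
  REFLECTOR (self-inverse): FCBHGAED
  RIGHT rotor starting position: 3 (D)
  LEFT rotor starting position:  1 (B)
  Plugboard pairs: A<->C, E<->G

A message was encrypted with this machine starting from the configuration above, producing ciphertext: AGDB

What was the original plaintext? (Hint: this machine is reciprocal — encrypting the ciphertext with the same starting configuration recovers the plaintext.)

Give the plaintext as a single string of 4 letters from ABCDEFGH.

Char 1 ('A'): step: R->4, L=1; A->plug->C->R->A->L->A->refl->F->L'->E->R'->E->plug->G
Char 2 ('G'): step: R->5, L=1; G->plug->E->R->G->L->G->refl->E->L'->F->R'->A->plug->C
Char 3 ('D'): step: R->6, L=1; D->plug->D->R->F->L->E->refl->G->L'->G->R'->A->plug->C
Char 4 ('B'): step: R->7, L=1; B->plug->B->R->B->L->D->refl->H->L'->C->R'->E->plug->G

Answer: GCCG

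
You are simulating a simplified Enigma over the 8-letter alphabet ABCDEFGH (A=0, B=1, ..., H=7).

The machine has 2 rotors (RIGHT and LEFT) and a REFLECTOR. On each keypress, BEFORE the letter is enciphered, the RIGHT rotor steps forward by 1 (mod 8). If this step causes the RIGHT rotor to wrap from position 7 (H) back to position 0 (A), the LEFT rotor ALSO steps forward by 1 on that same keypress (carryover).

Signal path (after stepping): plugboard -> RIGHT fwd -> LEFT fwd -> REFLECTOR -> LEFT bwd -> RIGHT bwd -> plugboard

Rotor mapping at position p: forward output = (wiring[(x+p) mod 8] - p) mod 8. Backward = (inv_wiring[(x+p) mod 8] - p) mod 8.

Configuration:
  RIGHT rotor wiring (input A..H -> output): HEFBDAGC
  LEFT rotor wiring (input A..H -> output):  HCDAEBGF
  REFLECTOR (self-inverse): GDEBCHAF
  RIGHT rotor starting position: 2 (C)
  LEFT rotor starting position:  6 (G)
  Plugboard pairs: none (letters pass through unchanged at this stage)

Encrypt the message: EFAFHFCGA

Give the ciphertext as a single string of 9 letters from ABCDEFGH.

Answer: HDCGEDGBD

Derivation:
Char 1 ('E'): step: R->3, L=6; E->plug->E->R->H->L->D->refl->B->L'->C->R'->H->plug->H
Char 2 ('F'): step: R->4, L=6; F->plug->F->R->A->L->A->refl->G->L'->G->R'->D->plug->D
Char 3 ('A'): step: R->5, L=6; A->plug->A->R->D->L->E->refl->C->L'->F->R'->C->plug->C
Char 4 ('F'): step: R->6, L=6; F->plug->F->R->D->L->E->refl->C->L'->F->R'->G->plug->G
Char 5 ('H'): step: R->7, L=6; H->plug->H->R->H->L->D->refl->B->L'->C->R'->E->plug->E
Char 6 ('F'): step: R->0, L->7 (L advanced); F->plug->F->R->A->L->G->refl->A->L'->B->R'->D->plug->D
Char 7 ('C'): step: R->1, L=7; C->plug->C->R->A->L->G->refl->A->L'->B->R'->G->plug->G
Char 8 ('G'): step: R->2, L=7; G->plug->G->R->F->L->F->refl->H->L'->H->R'->B->plug->B
Char 9 ('A'): step: R->3, L=7; A->plug->A->R->G->L->C->refl->E->L'->D->R'->D->plug->D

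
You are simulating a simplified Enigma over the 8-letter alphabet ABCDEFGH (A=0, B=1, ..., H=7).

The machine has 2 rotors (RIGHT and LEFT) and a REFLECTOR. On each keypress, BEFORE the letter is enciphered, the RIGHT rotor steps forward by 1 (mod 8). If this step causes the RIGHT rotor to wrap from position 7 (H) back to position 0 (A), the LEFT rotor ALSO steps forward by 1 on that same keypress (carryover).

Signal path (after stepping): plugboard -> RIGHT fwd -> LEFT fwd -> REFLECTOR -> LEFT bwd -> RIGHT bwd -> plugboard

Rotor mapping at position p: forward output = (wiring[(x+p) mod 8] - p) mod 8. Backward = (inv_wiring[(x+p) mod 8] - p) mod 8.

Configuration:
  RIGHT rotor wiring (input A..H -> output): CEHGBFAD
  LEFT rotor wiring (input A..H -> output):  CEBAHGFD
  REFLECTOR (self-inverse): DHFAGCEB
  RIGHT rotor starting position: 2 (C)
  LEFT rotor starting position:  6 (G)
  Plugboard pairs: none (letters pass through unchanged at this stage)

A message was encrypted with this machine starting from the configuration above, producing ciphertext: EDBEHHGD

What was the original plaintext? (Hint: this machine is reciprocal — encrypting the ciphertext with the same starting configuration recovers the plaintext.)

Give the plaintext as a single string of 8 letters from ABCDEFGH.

Answer: BCFBCAAH

Derivation:
Char 1 ('E'): step: R->3, L=6; E->plug->E->R->A->L->H->refl->B->L'->G->R'->B->plug->B
Char 2 ('D'): step: R->4, L=6; D->plug->D->R->H->L->A->refl->D->L'->E->R'->C->plug->C
Char 3 ('B'): step: R->5, L=6; B->plug->B->R->D->L->G->refl->E->L'->C->R'->F->plug->F
Char 4 ('E'): step: R->6, L=6; E->plug->E->R->B->L->F->refl->C->L'->F->R'->B->plug->B
Char 5 ('H'): step: R->7, L=6; H->plug->H->R->B->L->F->refl->C->L'->F->R'->C->plug->C
Char 6 ('H'): step: R->0, L->7 (L advanced); H->plug->H->R->D->L->C->refl->F->L'->C->R'->A->plug->A
Char 7 ('G'): step: R->1, L=7; G->plug->G->R->C->L->F->refl->C->L'->D->R'->A->plug->A
Char 8 ('D'): step: R->2, L=7; D->plug->D->R->D->L->C->refl->F->L'->C->R'->H->plug->H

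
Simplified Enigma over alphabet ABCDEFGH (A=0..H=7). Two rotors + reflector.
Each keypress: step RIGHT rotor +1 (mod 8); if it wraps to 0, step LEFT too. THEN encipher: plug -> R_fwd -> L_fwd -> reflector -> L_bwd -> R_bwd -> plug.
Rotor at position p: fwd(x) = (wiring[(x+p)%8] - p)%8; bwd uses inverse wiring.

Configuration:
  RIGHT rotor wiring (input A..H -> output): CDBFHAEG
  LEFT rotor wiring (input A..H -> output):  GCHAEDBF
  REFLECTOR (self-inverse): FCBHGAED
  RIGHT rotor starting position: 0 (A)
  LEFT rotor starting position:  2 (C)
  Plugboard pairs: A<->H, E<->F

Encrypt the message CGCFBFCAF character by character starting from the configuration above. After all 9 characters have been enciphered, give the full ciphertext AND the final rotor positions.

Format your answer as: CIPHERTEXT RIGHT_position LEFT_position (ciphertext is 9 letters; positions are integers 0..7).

Char 1 ('C'): step: R->1, L=2; C->plug->C->R->E->L->H->refl->D->L'->F->R'->G->plug->G
Char 2 ('G'): step: R->2, L=2; G->plug->G->R->A->L->F->refl->A->L'->H->R'->A->plug->H
Char 3 ('C'): step: R->3, L=2; C->plug->C->R->F->L->D->refl->H->L'->E->R'->B->plug->B
Char 4 ('F'): step: R->4, L=2; F->plug->E->R->G->L->E->refl->G->L'->B->R'->H->plug->A
Char 5 ('B'): step: R->5, L=2; B->plug->B->R->H->L->A->refl->F->L'->A->R'->G->plug->G
Char 6 ('F'): step: R->6, L=2; F->plug->E->R->D->L->B->refl->C->L'->C->R'->H->plug->A
Char 7 ('C'): step: R->7, L=2; C->plug->C->R->E->L->H->refl->D->L'->F->R'->H->plug->A
Char 8 ('A'): step: R->0, L->3 (L advanced); A->plug->H->R->G->L->H->refl->D->L'->F->R'->D->plug->D
Char 9 ('F'): step: R->1, L=3; F->plug->E->R->H->L->E->refl->G->L'->D->R'->F->plug->E
Final: ciphertext=GHBAGAADE, RIGHT=1, LEFT=3

Answer: GHBAGAADE 1 3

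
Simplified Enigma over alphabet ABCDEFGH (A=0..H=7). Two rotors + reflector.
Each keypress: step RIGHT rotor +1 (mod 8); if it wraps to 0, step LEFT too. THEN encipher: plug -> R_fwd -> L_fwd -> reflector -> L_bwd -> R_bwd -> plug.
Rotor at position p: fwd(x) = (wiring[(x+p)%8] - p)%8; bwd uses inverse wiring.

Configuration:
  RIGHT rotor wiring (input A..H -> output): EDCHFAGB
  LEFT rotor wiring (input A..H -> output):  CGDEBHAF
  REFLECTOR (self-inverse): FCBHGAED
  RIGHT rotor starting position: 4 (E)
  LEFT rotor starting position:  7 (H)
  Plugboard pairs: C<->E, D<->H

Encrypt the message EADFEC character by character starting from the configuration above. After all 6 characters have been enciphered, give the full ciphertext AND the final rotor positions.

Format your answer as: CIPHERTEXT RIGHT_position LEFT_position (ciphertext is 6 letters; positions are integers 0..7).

Char 1 ('E'): step: R->5, L=7; E->plug->C->R->E->L->F->refl->A->L'->G->R'->E->plug->C
Char 2 ('A'): step: R->6, L=7; A->plug->A->R->A->L->G->refl->E->L'->D->R'->B->plug->B
Char 3 ('D'): step: R->7, L=7; D->plug->H->R->H->L->B->refl->C->L'->F->R'->B->plug->B
Char 4 ('F'): step: R->0, L->0 (L advanced); F->plug->F->R->A->L->C->refl->B->L'->E->R'->A->plug->A
Char 5 ('E'): step: R->1, L=0; E->plug->C->R->G->L->A->refl->F->L'->H->R'->E->plug->C
Char 6 ('C'): step: R->2, L=0; C->plug->E->R->E->L->B->refl->C->L'->A->R'->A->plug->A
Final: ciphertext=CBBACA, RIGHT=2, LEFT=0

Answer: CBBACA 2 0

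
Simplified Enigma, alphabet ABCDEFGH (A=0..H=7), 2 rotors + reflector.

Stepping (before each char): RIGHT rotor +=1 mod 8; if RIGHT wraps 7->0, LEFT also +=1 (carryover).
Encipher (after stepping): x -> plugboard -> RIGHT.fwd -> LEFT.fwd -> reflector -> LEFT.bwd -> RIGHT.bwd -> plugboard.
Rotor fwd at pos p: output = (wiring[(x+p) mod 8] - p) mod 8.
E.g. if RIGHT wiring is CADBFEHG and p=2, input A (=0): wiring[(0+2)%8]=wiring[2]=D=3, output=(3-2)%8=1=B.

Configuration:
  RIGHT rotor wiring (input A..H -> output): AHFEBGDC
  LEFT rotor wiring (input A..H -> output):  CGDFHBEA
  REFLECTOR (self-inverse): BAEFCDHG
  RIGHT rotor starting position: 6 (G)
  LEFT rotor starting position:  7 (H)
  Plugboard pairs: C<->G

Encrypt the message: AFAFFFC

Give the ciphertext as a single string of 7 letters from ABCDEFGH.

Char 1 ('A'): step: R->7, L=7; A->plug->A->R->D->L->E->refl->C->L'->G->R'->D->plug->D
Char 2 ('F'): step: R->0, L->0 (L advanced); F->plug->F->R->G->L->E->refl->C->L'->A->R'->A->plug->A
Char 3 ('A'): step: R->1, L=0; A->plug->A->R->G->L->E->refl->C->L'->A->R'->D->plug->D
Char 4 ('F'): step: R->2, L=0; F->plug->F->R->A->L->C->refl->E->L'->G->R'->G->plug->C
Char 5 ('F'): step: R->3, L=0; F->plug->F->R->F->L->B->refl->A->L'->H->R'->E->plug->E
Char 6 ('F'): step: R->4, L=0; F->plug->F->R->D->L->F->refl->D->L'->C->R'->B->plug->B
Char 7 ('C'): step: R->5, L=0; C->plug->G->R->H->L->A->refl->B->L'->F->R'->C->plug->G

Answer: DADCEBG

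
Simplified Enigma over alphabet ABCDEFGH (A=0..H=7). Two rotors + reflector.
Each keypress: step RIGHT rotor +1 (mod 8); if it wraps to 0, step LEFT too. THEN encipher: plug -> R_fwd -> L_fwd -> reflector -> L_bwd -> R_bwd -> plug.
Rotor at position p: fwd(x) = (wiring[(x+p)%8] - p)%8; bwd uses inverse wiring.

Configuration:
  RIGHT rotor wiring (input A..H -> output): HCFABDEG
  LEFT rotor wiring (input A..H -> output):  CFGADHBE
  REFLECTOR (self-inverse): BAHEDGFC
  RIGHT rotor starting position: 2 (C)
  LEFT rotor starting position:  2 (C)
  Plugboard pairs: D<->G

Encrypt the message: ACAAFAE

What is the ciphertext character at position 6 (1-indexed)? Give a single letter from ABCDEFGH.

Char 1 ('A'): step: R->3, L=2; A->plug->A->R->F->L->C->refl->H->L'->E->R'->F->plug->F
Char 2 ('C'): step: R->4, L=2; C->plug->C->R->A->L->E->refl->D->L'->H->R'->B->plug->B
Char 3 ('A'): step: R->5, L=2; A->plug->A->R->G->L->A->refl->B->L'->C->R'->D->plug->G
Char 4 ('A'): step: R->6, L=2; A->plug->A->R->G->L->A->refl->B->L'->C->R'->F->plug->F
Char 5 ('F'): step: R->7, L=2; F->plug->F->R->C->L->B->refl->A->L'->G->R'->D->plug->G
Char 6 ('A'): step: R->0, L->3 (L advanced); A->plug->A->R->H->L->D->refl->E->L'->C->R'->B->plug->B

B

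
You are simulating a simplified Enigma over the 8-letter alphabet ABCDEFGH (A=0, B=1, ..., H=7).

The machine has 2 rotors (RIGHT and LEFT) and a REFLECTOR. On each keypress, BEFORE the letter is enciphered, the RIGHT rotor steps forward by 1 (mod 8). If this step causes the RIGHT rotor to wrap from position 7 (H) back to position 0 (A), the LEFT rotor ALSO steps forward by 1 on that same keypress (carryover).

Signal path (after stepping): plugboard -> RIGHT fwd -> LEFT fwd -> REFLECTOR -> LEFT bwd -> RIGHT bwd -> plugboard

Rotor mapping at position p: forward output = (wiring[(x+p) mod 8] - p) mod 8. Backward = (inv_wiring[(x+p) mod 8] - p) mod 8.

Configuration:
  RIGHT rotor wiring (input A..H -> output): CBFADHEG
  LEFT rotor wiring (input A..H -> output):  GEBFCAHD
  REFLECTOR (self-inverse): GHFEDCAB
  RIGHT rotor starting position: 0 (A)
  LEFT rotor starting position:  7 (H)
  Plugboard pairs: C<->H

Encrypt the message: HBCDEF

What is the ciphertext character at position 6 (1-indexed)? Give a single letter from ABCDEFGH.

Char 1 ('H'): step: R->1, L=7; H->plug->C->R->H->L->A->refl->G->L'->E->R'->B->plug->B
Char 2 ('B'): step: R->2, L=7; B->plug->B->R->G->L->B->refl->H->L'->B->R'->C->plug->H
Char 3 ('C'): step: R->3, L=7; C->plug->H->R->C->L->F->refl->C->L'->D->R'->E->plug->E
Char 4 ('D'): step: R->4, L=7; D->plug->D->R->C->L->F->refl->C->L'->D->R'->B->plug->B
Char 5 ('E'): step: R->5, L=7; E->plug->E->R->E->L->G->refl->A->L'->H->R'->B->plug->B
Char 6 ('F'): step: R->6, L=7; F->plug->F->R->C->L->F->refl->C->L'->D->R'->D->plug->D

D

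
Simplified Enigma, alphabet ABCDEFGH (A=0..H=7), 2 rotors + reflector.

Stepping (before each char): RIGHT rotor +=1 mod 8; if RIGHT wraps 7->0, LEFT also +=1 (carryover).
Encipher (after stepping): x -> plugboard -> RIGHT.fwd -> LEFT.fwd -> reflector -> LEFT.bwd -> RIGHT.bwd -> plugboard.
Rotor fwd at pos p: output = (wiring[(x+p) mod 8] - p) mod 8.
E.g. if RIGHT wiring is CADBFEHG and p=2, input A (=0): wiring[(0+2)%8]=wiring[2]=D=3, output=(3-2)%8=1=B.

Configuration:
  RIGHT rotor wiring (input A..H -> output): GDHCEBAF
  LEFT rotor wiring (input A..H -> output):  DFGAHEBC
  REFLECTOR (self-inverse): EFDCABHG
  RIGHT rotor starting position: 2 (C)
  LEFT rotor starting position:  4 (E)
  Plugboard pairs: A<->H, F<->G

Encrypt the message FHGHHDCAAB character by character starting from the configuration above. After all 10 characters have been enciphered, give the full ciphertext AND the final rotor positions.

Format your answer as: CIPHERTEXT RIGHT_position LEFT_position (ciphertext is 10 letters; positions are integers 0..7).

Char 1 ('F'): step: R->3, L=4; F->plug->G->R->A->L->D->refl->C->L'->G->R'->C->plug->C
Char 2 ('H'): step: R->4, L=4; H->plug->A->R->A->L->D->refl->C->L'->G->R'->H->plug->A
Char 3 ('G'): step: R->5, L=4; G->plug->F->R->C->L->F->refl->B->L'->F->R'->G->plug->F
Char 4 ('H'): step: R->6, L=4; H->plug->A->R->C->L->F->refl->B->L'->F->R'->D->plug->D
Char 5 ('H'): step: R->7, L=4; H->plug->A->R->G->L->C->refl->D->L'->A->R'->D->plug->D
Char 6 ('D'): step: R->0, L->5 (L advanced); D->plug->D->R->C->L->F->refl->B->L'->F->R'->H->plug->A
Char 7 ('C'): step: R->1, L=5; C->plug->C->R->B->L->E->refl->A->L'->E->R'->G->plug->F
Char 8 ('A'): step: R->2, L=5; A->plug->H->R->B->L->E->refl->A->L'->E->R'->G->plug->F
Char 9 ('A'): step: R->3, L=5; A->plug->H->R->E->L->A->refl->E->L'->B->R'->B->plug->B
Char 10 ('B'): step: R->4, L=5; B->plug->B->R->F->L->B->refl->F->L'->C->R'->E->plug->E
Final: ciphertext=CAFDDAFFBE, RIGHT=4, LEFT=5

Answer: CAFDDAFFBE 4 5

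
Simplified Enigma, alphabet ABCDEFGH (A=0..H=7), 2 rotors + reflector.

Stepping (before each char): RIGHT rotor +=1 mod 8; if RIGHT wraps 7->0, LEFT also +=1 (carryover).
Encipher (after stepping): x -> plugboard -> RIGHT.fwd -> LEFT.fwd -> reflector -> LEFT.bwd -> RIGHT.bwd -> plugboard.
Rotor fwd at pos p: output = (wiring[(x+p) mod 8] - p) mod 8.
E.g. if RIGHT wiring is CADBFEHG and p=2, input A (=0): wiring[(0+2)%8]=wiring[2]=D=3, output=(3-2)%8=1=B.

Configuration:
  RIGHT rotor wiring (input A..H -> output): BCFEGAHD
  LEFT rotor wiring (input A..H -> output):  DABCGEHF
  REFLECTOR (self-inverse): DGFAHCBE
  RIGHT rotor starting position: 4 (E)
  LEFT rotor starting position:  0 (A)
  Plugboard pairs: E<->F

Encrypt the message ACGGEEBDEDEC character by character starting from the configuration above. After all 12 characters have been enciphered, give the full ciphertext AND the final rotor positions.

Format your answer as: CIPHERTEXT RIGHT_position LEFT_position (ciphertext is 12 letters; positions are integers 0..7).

Answer: GFHHHCGCCACA 0 2

Derivation:
Char 1 ('A'): step: R->5, L=0; A->plug->A->R->D->L->C->refl->F->L'->H->R'->G->plug->G
Char 2 ('C'): step: R->6, L=0; C->plug->C->R->D->L->C->refl->F->L'->H->R'->E->plug->F
Char 3 ('G'): step: R->7, L=0; G->plug->G->R->B->L->A->refl->D->L'->A->R'->H->plug->H
Char 4 ('G'): step: R->0, L->1 (L advanced); G->plug->G->R->H->L->C->refl->F->L'->D->R'->H->plug->H
Char 5 ('E'): step: R->1, L=1; E->plug->F->R->G->L->E->refl->H->L'->A->R'->H->plug->H
Char 6 ('E'): step: R->2, L=1; E->plug->F->R->B->L->A->refl->D->L'->E->R'->C->plug->C
Char 7 ('B'): step: R->3, L=1; B->plug->B->R->D->L->F->refl->C->L'->H->R'->G->plug->G
Char 8 ('D'): step: R->4, L=1; D->plug->D->R->H->L->C->refl->F->L'->D->R'->C->plug->C
Char 9 ('E'): step: R->5, L=1; E->plug->F->R->A->L->H->refl->E->L'->G->R'->C->plug->C
Char 10 ('D'): step: R->6, L=1; D->plug->D->R->E->L->D->refl->A->L'->B->R'->A->plug->A
Char 11 ('E'): step: R->7, L=1; E->plug->F->R->H->L->C->refl->F->L'->D->R'->C->plug->C
Char 12 ('C'): step: R->0, L->2 (L advanced); C->plug->C->R->F->L->D->refl->A->L'->B->R'->A->plug->A
Final: ciphertext=GFHHHCGCCACA, RIGHT=0, LEFT=2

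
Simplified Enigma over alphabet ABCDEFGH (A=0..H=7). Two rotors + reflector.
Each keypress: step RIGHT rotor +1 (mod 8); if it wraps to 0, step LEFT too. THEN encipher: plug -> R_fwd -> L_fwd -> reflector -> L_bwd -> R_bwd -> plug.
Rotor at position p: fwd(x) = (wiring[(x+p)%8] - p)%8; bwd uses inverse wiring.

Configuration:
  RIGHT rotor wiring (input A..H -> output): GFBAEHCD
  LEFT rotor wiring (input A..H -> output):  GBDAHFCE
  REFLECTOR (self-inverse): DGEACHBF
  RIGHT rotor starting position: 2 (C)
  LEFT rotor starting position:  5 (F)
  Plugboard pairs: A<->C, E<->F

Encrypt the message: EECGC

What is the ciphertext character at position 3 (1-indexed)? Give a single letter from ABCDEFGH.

Char 1 ('E'): step: R->3, L=5; E->plug->F->R->D->L->B->refl->G->L'->F->R'->A->plug->C
Char 2 ('E'): step: R->4, L=5; E->plug->F->R->B->L->F->refl->H->L'->C->R'->E->plug->F
Char 3 ('C'): step: R->5, L=5; C->plug->A->R->C->L->H->refl->F->L'->B->R'->D->plug->D

D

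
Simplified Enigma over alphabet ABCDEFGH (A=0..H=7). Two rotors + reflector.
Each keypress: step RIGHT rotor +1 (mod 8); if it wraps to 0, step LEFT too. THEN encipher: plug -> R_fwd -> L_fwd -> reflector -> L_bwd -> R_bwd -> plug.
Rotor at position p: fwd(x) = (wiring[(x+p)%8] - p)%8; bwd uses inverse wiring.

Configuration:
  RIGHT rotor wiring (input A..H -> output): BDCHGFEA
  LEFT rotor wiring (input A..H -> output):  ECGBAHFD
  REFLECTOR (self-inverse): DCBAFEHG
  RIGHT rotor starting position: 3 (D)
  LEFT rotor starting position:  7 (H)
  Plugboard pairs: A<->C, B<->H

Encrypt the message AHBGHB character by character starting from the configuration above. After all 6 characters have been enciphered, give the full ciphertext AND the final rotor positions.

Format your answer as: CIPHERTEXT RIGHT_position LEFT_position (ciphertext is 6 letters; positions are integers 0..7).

Answer: HAAHCA 1 0

Derivation:
Char 1 ('A'): step: R->4, L=7; A->plug->C->R->A->L->E->refl->F->L'->B->R'->B->plug->H
Char 2 ('H'): step: R->5, L=7; H->plug->B->R->H->L->G->refl->H->L'->D->R'->C->plug->A
Char 3 ('B'): step: R->6, L=7; B->plug->H->R->H->L->G->refl->H->L'->D->R'->C->plug->A
Char 4 ('G'): step: R->7, L=7; G->plug->G->R->G->L->A->refl->D->L'->C->R'->B->plug->H
Char 5 ('H'): step: R->0, L->0 (L advanced); H->plug->B->R->D->L->B->refl->C->L'->B->R'->A->plug->C
Char 6 ('B'): step: R->1, L=0; B->plug->H->R->A->L->E->refl->F->L'->G->R'->C->plug->A
Final: ciphertext=HAAHCA, RIGHT=1, LEFT=0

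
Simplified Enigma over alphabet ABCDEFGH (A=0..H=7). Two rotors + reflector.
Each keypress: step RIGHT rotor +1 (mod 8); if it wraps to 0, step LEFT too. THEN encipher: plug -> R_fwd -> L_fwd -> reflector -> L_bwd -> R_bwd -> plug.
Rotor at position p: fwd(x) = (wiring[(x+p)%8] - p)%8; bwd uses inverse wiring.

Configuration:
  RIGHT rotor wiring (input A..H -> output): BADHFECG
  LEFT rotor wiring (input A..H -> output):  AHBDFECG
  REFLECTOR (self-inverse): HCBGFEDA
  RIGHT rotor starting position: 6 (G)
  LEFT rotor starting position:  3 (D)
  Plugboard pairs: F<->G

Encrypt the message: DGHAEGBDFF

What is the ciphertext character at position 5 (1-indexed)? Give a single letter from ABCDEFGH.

Char 1 ('D'): step: R->7, L=3; D->plug->D->R->E->L->D->refl->G->L'->H->R'->A->plug->A
Char 2 ('G'): step: R->0, L->4 (L advanced); G->plug->F->R->E->L->E->refl->F->L'->G->R'->H->plug->H
Char 3 ('H'): step: R->1, L=4; H->plug->H->R->A->L->B->refl->C->L'->D->R'->E->plug->E
Char 4 ('A'): step: R->2, L=4; A->plug->A->R->B->L->A->refl->H->L'->H->R'->G->plug->F
Char 5 ('E'): step: R->3, L=4; E->plug->E->R->D->L->C->refl->B->L'->A->R'->H->plug->H

H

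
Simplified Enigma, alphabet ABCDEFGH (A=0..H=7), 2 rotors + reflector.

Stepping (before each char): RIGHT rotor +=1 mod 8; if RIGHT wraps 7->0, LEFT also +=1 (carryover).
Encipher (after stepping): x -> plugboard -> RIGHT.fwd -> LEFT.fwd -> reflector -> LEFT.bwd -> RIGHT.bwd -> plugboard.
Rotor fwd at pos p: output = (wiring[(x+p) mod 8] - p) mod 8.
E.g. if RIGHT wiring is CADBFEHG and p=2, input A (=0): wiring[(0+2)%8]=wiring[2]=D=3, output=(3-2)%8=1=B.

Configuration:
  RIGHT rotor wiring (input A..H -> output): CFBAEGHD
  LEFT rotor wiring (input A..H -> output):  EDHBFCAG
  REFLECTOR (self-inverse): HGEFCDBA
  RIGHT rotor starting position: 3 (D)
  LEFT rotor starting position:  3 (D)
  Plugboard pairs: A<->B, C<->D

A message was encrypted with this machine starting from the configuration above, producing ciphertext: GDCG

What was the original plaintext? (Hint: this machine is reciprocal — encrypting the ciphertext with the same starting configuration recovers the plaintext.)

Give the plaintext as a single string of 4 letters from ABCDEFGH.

Answer: BABE

Derivation:
Char 1 ('G'): step: R->4, L=3; G->plug->G->R->F->L->B->refl->G->L'->A->R'->A->plug->B
Char 2 ('D'): step: R->5, L=3; D->plug->C->R->G->L->A->refl->H->L'->C->R'->B->plug->A
Char 3 ('C'): step: R->6, L=3; C->plug->D->R->H->L->E->refl->C->L'->B->R'->A->plug->B
Char 4 ('G'): step: R->7, L=3; G->plug->G->R->H->L->E->refl->C->L'->B->R'->E->plug->E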